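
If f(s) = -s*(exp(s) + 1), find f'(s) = -s*exp(s) - exp(s) - 1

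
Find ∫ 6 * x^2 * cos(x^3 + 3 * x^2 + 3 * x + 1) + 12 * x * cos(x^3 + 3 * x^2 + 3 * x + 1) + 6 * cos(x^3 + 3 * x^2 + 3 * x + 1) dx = 2*sin((x + 1)^3) + C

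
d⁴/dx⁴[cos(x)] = cos(x)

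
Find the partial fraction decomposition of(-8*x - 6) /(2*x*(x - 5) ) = -23/(5*(x - 5)) + 3/(5*x)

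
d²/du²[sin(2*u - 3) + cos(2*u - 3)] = -4*sin(2*u - 3) - 4*cos(2*u - 3)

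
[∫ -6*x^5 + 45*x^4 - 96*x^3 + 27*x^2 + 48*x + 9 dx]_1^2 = 0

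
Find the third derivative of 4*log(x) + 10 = 8/x^3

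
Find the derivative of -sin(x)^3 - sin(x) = (3*cos(x)^2 - 4)*cos(x)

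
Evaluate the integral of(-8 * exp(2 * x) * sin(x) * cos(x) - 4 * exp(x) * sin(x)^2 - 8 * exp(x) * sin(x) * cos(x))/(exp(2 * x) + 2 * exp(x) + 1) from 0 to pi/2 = -4*exp(pi/2)/(1 + exp(pi/2))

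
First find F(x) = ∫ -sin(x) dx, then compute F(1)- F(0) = -1 + cos(1)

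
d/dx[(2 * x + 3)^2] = 8*x + 12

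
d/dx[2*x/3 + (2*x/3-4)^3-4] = 8*x^2/9 - 32*x/3 + 98/3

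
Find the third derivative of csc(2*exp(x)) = 2*(4*exp(2*x)*cos(2*exp(x))/sin(2*exp(x)) - 24*exp(2*x)*cos(2*exp(x))/sin(2*exp(x))^3 - 6*exp(x) + 12*exp(x)/sin(2*exp(x))^2 - cos(2*exp(x))/sin(2*exp(x)))*exp(x)/sin(2*exp(x))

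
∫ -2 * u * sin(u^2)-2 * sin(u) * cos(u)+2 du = 2*u + cos(u)^2 + cos(u^2) + C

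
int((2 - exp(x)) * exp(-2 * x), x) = (exp(x) - 1)*exp(-2*x) + C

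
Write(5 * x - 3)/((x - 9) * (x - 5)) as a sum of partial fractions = -11/(2*(x - 5)) + 21/(2*(x - 9))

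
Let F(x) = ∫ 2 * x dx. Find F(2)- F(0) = 4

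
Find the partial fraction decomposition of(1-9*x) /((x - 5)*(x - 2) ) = 17/(3*(x - 2)) - 44/(3*(x - 5))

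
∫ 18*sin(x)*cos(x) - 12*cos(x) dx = (3*sin(x) - 2)^2 + C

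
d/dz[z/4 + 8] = 1/4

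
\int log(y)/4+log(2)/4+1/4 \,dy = y*log(2*y)/4 + C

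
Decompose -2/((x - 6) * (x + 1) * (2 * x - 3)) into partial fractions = 8/(45*(2*x - 3)) - 2/(35*(x + 1)) - 2/(63*(x - 6))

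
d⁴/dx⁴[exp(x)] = exp(x)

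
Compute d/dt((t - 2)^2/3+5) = 2*t/3 - 4/3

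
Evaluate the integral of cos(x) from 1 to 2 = -sin(1) + sin(2)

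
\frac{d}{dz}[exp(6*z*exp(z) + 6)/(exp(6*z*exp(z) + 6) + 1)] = (6*z*exp(6*z*exp(z) + z + 6) + 6*exp(6*z*exp(z) + z + 6))/(exp(12)*exp(12*z*exp(z)) + 2*exp(6)*exp(6*z*exp(z)) + 1)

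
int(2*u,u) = u^2 + C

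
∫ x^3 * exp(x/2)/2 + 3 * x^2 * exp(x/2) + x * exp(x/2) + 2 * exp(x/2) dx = x*(x^2 + 2)*exp(x/2) + C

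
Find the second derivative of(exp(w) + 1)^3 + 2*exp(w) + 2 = 9*exp(3*w) + 12*exp(2*w) + 5*exp(w)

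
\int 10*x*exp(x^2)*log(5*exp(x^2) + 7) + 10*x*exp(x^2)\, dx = (5*exp(x^2) + 7)*log(5*exp(x^2) + 7) + C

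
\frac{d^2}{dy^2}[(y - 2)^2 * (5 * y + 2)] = 30*y - 36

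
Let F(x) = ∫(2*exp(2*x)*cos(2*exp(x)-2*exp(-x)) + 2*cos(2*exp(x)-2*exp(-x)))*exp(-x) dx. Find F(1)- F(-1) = 2*sin(-2*exp(-1) + 2*E)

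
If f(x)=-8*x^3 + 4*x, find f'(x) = 4 - 24*x^2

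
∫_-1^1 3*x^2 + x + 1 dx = 4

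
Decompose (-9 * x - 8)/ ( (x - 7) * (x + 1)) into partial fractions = -1/(8*(x + 1)) - 71/(8*(x - 7))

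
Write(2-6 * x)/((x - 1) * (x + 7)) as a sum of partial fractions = -11/(2*(x + 7)) - 1/(2*(x - 1))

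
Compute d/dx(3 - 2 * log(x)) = -2/x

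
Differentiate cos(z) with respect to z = -sin(z)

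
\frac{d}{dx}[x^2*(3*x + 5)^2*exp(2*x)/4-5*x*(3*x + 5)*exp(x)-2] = 9*x^4*exp(2*x)/2 + 24*x^3*exp(2*x) + 35*x^2*exp(2*x) - 15*x^2*exp(x) + 25*x*exp(2*x)/2 - 55*x*exp(x) - 25*exp(x)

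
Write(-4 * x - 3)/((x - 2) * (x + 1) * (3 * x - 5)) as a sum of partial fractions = 87/(8*(3*x - 5)) + 1/(24*(x + 1)) - 11/(3*(x - 2))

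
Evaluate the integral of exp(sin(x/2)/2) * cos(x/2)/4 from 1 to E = -exp(sin(1/2)/2) + exp(sin(E/2)/2)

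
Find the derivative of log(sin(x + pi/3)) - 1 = 1/tan(x + pi/3)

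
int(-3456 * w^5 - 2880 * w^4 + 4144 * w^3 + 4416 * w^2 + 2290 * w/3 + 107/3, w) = -576*w^6 - 576*w^5 + 1036*w^4 + 1472*w^3 + 1145*w^2/3 + 107*w/3 + C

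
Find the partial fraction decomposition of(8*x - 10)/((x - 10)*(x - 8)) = -27/(x - 8) + 35/(x - 10)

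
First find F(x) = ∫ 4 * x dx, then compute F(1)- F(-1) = 0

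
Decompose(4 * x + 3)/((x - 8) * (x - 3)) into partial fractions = -3/(x - 3) + 7/(x - 8)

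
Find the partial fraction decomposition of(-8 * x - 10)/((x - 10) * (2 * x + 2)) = 1/(11*(x + 1)) - 45/(11*(x - 10))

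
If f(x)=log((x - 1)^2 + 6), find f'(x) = (2*x - 2)/(x^2 - 2*x + 7)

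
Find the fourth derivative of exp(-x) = exp(-x)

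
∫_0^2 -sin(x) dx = -1 + cos(2)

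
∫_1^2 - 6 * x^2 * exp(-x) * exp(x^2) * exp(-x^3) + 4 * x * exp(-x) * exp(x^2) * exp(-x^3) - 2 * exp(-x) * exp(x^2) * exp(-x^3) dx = -2*exp(-1) + 2*exp(-6)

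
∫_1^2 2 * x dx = 3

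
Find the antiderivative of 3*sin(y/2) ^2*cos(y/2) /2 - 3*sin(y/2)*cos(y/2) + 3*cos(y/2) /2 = (sin(y/2) - 1)^3 + C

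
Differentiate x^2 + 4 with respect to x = 2*x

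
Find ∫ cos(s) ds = sin(s) + C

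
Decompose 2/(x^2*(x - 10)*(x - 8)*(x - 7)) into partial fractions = 2/(147*(x - 7)) - 1/(64*(x - 8)) + 1/(300*(x - 10)) - 103/(78400*x) - 1/(280*x^2)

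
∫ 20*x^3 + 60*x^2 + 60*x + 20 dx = 5*x^4 + 20*x^3 + 30*x^2 + 20*x + C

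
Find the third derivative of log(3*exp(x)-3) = (exp(2*x) + exp(x))/(exp(3*x) - 3*exp(2*x) + 3*exp(x) - 1)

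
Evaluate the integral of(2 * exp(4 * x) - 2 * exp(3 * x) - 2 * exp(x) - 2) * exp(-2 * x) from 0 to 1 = -1 + (-1 - exp(-1) + E)^2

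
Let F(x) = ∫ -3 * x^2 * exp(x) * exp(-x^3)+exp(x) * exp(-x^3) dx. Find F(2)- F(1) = -1 + exp(-6)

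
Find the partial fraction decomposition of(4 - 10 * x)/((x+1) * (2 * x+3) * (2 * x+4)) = -38/(2*x + 3) + 12/(x + 2) + 7/(x + 1)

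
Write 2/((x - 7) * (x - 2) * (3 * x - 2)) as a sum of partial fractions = 9/(38*(3*x - 2)) - 1/(10*(x - 2)) + 2/(95*(x - 7))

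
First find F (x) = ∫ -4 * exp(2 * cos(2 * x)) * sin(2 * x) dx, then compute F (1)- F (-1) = 0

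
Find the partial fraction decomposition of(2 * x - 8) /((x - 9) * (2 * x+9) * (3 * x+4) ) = 96/(589*(3*x + 4)) - 68/(513*(2*x + 9)) + 10/(837*(x - 9))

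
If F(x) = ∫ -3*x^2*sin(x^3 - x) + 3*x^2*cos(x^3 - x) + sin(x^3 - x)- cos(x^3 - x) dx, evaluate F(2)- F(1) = -1 + sin(6) + cos(6)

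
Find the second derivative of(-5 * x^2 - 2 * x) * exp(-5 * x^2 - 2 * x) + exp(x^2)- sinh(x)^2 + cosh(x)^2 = (-500*x^4 - 400*x^3 + 4*x^2*exp(6*x^2 + 2*x) + 150*x^2 + 92*x + 2*exp(6*x^2 + 2*x) - 2)*exp(-5*x^2 - 2*x)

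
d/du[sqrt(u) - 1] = 1/(2*sqrt(u))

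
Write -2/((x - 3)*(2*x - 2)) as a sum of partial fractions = 1/(2*(x - 1)) - 1/(2*(x - 3))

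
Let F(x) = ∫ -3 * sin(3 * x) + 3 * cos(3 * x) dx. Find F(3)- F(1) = cos(9) - sin(3) + sin(9) - cos(3)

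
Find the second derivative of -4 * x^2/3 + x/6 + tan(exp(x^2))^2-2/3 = 24*x^2*(-1 + cos(exp(x^2))^(-2))^2*exp(2*x^2) - 24*x^2*exp(2*x^2) + 32*x^2*exp(2*x^2)/cos(exp(x^2))^2 + 8*x^2*exp(x^2)*sin(exp(x^2))/cos(exp(x^2))^3 + 4*exp(x^2)*sin(exp(x^2))/cos(exp(x^2))^3 - 8/3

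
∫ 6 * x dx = 3*x^2 + C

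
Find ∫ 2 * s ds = s^2 + C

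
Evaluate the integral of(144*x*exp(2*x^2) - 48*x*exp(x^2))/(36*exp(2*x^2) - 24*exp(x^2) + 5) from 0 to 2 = -log(17) + log(1 + (-2 + 6*exp(4))^2)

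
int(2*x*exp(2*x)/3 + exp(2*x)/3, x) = x*exp(2*x)/3 + C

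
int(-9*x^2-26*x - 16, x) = -3*x^3 - 13*x^2 - 16*x + C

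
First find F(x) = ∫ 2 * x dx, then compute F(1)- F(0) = 1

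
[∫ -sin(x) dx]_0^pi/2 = -1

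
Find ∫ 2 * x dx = x^2 + C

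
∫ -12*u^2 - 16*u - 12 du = -4*u^3 - 8*u^2 - 12*u + C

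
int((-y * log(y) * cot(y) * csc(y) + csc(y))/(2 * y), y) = log(y)*csc(y)/2 + C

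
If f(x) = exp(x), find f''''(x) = exp(x)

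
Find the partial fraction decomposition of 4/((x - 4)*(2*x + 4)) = -1/(3*(x + 2)) + 1/(3*(x - 4))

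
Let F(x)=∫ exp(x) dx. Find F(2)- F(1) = -E + exp(2)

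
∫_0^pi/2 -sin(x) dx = -1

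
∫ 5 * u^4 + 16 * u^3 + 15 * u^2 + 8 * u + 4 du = u^5 + 4*u^4 + 5*u^3 + 4*u^2 + 4*u + C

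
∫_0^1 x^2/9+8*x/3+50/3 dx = 487/27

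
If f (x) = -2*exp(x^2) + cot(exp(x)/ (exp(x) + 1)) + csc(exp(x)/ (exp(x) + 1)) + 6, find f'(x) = -(4*x*exp(2*x)*exp(x^2) + 8*x*exp(x)*exp(x^2) + 4*x*exp(x^2) + exp(x)*cos(exp(x)/(exp(x) + 1))/sin(exp(x)/(exp(x) + 1))^2 + exp(x)/sin(exp(x)/(exp(x) + 1))^2)/(exp(2*x) + 2*exp(x) + 1)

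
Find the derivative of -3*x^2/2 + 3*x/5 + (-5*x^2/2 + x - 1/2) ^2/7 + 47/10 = 25*x^3/7 - 15*x^2/7 - 2*x + 16/35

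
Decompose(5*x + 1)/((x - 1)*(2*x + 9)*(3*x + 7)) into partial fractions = 48/(65*(3*x + 7)) - 86/(143*(2*x + 9)) + 3/(55*(x - 1))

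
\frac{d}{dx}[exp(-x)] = -exp(-x)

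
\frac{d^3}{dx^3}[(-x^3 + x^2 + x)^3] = -504*x^6 + 1008*x^5 - 600*x^3 + 72*x + 6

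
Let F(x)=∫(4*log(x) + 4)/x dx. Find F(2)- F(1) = 2*(log(2) + 2)*log(2)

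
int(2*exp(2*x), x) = exp(2*x) + C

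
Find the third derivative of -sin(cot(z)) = -6*sin(cot(z))*cot(z)^5 - 12*sin(cot(z))*cot(z)^3 - 6*sin(cot(z))*cot(z) - cos(cot(z))*cot(z)^6 + 3*cos(cot(z))*cot(z)^4 + 5*cos(cot(z))*cot(z)^2 + cos(cot(z))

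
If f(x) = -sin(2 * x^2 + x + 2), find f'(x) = -(4*x + 1)*cos(2*x^2 + x + 2)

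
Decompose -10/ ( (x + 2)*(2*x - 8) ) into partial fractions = 5/(6*(x + 2)) - 5/(6*(x - 4))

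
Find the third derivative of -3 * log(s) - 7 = -6/s^3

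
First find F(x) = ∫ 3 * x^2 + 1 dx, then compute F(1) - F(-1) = 4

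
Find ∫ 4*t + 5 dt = 2*t^2 + 5*t + C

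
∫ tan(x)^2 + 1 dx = tan(x) + C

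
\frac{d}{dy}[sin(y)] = cos(y)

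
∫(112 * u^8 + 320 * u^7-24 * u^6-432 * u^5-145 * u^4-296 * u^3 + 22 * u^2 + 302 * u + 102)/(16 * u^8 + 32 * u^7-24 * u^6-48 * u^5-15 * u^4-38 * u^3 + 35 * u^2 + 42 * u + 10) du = 7*u + log((4*u^3 + 4*u^2 - 7*u - 3)^2 + 1) + acot(u) + C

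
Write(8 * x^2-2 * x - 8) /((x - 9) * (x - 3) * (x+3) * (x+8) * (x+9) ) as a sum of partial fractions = 329/(648*(x + 9)) - 104/(187*(x + 8)) + 7/(216*(x + 3)) - 29/(2376*(x - 3)) + 311/(11016*(x - 9))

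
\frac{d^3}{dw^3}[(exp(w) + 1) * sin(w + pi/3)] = -2*sqrt(2)*exp(w)*sin(w + pi/12) - cos(w + pi/3)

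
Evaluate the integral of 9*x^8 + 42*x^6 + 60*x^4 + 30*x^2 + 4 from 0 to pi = 4*pi + 2*pi^3 + (2*pi + pi^3)^3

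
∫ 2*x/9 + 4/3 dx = x^2/9 + 4*x/3 + C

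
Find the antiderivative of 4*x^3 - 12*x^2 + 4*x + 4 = x^4 - 4*x^3 + 2*x^2 + 4*x + C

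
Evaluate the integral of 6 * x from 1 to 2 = 9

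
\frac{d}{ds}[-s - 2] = -1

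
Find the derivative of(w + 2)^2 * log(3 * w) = (2*w^2*log(w) + w^2 + 2*w^2*log(3) + 4*w*log(w) + 4*w + 4*w*log(3) + 4)/w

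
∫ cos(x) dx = sin(x) + C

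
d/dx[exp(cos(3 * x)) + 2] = -3*exp(cos(3*x))*sin(3*x)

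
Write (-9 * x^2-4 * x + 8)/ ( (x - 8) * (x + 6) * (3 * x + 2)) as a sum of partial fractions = -15/(104*(3*x + 2)) - 73/(56*(x + 6)) - 150/(91*(x - 8))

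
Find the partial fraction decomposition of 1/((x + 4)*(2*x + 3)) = 2/(5*(2*x + 3)) - 1/(5*(x + 4))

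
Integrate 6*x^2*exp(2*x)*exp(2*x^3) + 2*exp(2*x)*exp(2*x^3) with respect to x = exp(2*x*(x^2 + 1)) + C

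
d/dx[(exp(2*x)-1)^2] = 4*exp(4*x) - 4*exp(2*x)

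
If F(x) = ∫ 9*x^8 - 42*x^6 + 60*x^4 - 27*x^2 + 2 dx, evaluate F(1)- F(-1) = 0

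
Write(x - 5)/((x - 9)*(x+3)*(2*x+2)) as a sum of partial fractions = -1/(6*(x + 3)) + 3/(20*(x + 1)) + 1/(60*(x - 9))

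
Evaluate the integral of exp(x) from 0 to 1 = -1 + E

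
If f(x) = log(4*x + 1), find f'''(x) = 128/(64*x^3 + 48*x^2 + 12*x + 1)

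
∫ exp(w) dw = exp(w) + C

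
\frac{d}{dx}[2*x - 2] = 2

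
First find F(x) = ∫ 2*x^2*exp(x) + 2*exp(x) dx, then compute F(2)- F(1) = -4*E + 6*exp(2)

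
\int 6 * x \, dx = 3*x^2 + C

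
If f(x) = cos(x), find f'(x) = -sin(x)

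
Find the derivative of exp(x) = exp(x)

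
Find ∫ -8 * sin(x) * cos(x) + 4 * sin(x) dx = (2*cos(x) - 1)^2 + C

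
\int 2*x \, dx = x^2 + C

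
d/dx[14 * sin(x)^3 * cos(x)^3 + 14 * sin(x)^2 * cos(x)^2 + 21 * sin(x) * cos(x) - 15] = -21*(1 - cos(2*x))^2*cos(2*x)/2 + 7*sin(4*x) + 42*cos(2*x) - 21*cos(4*x)/2 - 21/2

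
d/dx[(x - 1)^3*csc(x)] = (x - 1)^2*(-x*cos(x)/sin(x) + 3 + cos(x)/sin(x))/sin(x)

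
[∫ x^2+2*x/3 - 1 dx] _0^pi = -3 + (1 + pi/3)*(2 + (-1 + pi)^2)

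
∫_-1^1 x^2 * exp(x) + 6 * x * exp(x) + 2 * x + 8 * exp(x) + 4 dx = -exp(-1) + 8 + 9*E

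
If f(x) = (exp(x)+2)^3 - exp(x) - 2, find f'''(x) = 27*exp(3*x) + 48*exp(2*x) + 11*exp(x)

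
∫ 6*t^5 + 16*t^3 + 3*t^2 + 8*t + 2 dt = t^6 + 4*t^4 + t^3 + 4*t^2 + 2*t + C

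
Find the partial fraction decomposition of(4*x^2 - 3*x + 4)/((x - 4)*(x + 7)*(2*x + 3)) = -70/(121*(2*x + 3)) + 221/(121*(x + 7)) + 56/(121*(x - 4))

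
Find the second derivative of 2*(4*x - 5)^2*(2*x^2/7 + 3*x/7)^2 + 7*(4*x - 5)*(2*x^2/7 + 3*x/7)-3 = 3840*x^4/49 + 1280*x^3/49 - 5664*x^2/49 + 1632*x/49 + 1096/49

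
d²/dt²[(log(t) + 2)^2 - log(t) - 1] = (-2*log(t) - 1)/t^2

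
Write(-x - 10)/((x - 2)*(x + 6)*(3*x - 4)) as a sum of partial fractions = 51/(22*(3*x - 4)) - 1/(44*(x + 6)) - 3/(4*(x - 2))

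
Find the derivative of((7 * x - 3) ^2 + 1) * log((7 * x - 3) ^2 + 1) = 98*x*log(49*x^2 - 42*x + 10) + 98*x - 42*log(49*x^2 - 42*x + 10) - 42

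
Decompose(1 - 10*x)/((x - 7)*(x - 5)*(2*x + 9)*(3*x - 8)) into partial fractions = -99/(559*(3*x - 8)) - 16/(817*(2*x + 9)) + 7/(38*(x - 5)) - 3/(26*(x - 7))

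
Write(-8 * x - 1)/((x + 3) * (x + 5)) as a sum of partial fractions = -39/(2*(x + 5)) + 23/(2*(x + 3))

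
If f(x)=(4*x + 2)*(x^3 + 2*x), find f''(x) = 48*x^2 + 12*x + 16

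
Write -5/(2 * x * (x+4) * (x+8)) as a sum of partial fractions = -5/(64*(x + 8)) + 5/(32*(x + 4)) - 5/(64*x)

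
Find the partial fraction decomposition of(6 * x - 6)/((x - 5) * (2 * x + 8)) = 5/(3*(x + 4)) + 4/(3*(x - 5))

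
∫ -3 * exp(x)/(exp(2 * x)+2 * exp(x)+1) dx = (2*exp(x) + 5)/(exp(x) + 1) + C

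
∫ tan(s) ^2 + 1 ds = tan(s) + C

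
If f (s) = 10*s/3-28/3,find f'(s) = 10/3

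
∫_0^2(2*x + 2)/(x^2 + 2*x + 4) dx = -log(4) + log(12)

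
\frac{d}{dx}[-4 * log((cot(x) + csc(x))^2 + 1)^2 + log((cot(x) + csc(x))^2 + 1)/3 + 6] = 8*log((cos(x) + 1)/sin(x)^2)/tan(x) + 8*log((cos(x) + 1)/sin(x)^2)/sin(x) - 1/(3*tan(x)) + 8*log(2)/tan(x) - 1/(3*sin(x)) + 8*log(2)/sin(x)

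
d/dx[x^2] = 2*x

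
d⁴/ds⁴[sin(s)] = sin(s)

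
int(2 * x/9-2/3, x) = x^2/9 - 2*x/3 + C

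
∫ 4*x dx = 2*x^2 + C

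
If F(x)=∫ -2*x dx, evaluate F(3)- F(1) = -8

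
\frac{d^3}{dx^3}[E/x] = -6*E/x^4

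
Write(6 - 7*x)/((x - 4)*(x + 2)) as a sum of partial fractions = -10/(3*(x + 2)) - 11/(3*(x - 4))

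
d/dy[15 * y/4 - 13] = 15/4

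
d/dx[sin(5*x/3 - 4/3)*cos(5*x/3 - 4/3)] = 5*cos(2*(5*x - 4)/3)/3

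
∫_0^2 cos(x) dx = sin(2)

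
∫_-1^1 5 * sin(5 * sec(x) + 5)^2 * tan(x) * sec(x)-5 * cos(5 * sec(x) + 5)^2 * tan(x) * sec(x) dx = 0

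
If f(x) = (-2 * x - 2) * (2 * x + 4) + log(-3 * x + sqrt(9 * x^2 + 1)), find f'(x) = (-72*x^3 + 24*x^2*sqrt(9*x^2 + 1) - 108*x^2 + 36*x*sqrt(9*x^2 + 1) + x - 3*sqrt(9*x^2 + 1) - 12)/(9*x^2 - 3*x*sqrt(9*x^2 + 1) + 1)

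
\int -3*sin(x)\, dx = 3*cos(x) + C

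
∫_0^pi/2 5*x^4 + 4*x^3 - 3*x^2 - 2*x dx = (-pi/2 + pi^3/8)*(pi/2 + pi^2/4)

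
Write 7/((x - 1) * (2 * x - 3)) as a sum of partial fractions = 14/(2*x - 3) - 7/(x - 1)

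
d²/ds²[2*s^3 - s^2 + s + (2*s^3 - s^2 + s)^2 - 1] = 120*s^4 - 80*s^3 + 60*s^2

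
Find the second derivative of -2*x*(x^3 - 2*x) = 8 - 24*x^2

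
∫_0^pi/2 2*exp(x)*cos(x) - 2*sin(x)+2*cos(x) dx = -1 + exp(pi/2)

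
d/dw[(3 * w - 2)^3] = 81*w^2 - 108*w + 36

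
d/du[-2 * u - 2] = -2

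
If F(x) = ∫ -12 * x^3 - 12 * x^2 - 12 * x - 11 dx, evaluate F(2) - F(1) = -102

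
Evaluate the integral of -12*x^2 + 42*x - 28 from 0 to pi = -10 + (-2 + (-2 + pi)^2)*(5 - 4*pi)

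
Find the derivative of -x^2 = -2*x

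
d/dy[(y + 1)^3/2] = 3*y^2/2 + 3*y + 3/2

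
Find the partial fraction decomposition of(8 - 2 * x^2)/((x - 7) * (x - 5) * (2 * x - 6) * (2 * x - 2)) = -1/(32*(x - 1)) - 5/(32*(x - 3)) + 21/(32*(x - 5)) - 15/(32*(x - 7))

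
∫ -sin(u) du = cos(u) + C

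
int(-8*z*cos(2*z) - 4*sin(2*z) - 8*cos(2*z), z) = (-4*z - 4)*sin(2*z) + C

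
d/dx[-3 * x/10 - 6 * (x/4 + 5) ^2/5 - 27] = -3*x/20 - 33/10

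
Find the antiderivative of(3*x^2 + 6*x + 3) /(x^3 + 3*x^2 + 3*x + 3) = log((x + 1)^3 + 2) + C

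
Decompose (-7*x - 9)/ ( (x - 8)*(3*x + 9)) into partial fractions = -4/(11*(x + 3)) - 65/(33*(x - 8))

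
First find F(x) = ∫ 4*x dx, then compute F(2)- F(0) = 8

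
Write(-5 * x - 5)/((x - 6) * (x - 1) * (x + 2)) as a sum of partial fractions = 5/(24*(x + 2)) + 2/(3*(x - 1)) - 7/(8*(x - 6))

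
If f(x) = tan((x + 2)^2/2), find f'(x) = x*tan(x^2/2 + 2*x + 2)^2 + x + 2*tan(x^2/2 + 2*x + 2)^2 + 2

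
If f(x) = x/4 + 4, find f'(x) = 1/4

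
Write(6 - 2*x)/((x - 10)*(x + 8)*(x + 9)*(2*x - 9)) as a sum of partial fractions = 8/(2475*(2*x - 9)) - 8/(171*(x + 9)) + 11/(225*(x + 8)) - 7/(1881*(x - 10))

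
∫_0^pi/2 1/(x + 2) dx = -log(12) + log(3*pi + 12)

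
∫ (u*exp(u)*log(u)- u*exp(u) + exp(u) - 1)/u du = (exp(u) - 1)*(log(u) - 1) + C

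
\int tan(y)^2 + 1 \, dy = tan(y) + C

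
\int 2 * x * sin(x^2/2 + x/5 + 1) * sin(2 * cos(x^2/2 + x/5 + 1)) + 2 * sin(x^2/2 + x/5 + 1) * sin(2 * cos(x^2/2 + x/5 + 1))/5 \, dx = cos(2*cos(x^2/2 + x/5 + 1)) + C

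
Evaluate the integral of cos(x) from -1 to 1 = 2*sin(1)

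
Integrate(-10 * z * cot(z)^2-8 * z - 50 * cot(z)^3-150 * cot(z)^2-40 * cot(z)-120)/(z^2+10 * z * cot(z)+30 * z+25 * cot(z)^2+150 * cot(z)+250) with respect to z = log((z/5 + cot(z) + 3)^2 + 1) + C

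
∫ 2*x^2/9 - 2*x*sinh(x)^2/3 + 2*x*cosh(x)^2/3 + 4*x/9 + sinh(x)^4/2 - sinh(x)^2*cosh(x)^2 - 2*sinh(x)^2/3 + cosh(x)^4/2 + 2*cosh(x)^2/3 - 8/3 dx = 2*x^3/27 + 5*x^2/9 - 3*x/2 + C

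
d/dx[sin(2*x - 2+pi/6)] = 2*cos(2*x - 2 + pi/6)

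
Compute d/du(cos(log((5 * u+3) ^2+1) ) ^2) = -2*(5*u + 3)*sin(2*log(25*u^2 + 30*u + 10))/(5*u^2 + 6*u + 2)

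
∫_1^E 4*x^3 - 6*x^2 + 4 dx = -15 + (1 + (1 + E)^2)*((-2 + E)^2 + 2)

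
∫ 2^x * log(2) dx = 2^x + C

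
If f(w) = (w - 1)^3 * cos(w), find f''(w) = -w^3*cos(w) - 6*w^2*sin(w) + 3*w^2*cos(w) + 12*w*sin(w) + 3*w*cos(w) - 6*sin(w) - 5*cos(w)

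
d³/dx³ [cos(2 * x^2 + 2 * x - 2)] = 64*x^3*sin(2*(x^2 + x - 1)) + 96*x^2*sin(2*(x^2 + x - 1)) + 48*x*sin(2*(x^2 + x - 1)) - 48*x*cos(2*(x^2 + x - 1)) + 8*sin(2*(x^2 + x - 1)) - 24*cos(2*(x^2 + x - 1))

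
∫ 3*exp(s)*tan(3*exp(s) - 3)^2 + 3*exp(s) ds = tan(3*exp(s) - 3) + C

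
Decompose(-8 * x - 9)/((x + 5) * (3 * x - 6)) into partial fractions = -31/(21*(x + 5)) - 25/(21*(x - 2))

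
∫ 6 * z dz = 3*z^2 + C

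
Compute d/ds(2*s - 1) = 2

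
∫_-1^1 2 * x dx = 0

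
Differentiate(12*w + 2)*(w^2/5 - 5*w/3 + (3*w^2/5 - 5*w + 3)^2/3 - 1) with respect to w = 36*w^4/5 - 2376*w^3/25 + 1692*w^2/5 - 3616*w/15 + 2/3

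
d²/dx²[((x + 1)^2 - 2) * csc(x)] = (-x^2 + 2*x^2/sin(x)^2 - 2*x - 4*x*cos(x)/sin(x) + 4*x/sin(x)^2 + 3 - 4*cos(x)/sin(x) - 2/sin(x)^2)/sin(x)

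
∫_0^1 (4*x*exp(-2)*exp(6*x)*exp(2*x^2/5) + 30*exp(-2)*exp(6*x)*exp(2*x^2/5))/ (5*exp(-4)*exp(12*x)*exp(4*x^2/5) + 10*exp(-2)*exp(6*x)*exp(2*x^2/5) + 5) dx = -exp(-2)/(exp(-2) + 1) + exp(22/5)/(1 + exp(22/5))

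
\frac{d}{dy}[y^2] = 2*y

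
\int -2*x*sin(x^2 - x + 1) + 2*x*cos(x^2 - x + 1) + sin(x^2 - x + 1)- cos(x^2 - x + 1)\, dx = sin(x^2 - x + 1) + cos(x^2 - x + 1) + C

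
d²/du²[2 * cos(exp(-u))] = -2*(exp(u)*sin(exp(-u)) + cos(exp(-u)))*exp(-2*u)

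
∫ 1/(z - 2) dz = log(2 - z) + C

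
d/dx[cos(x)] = -sin(x)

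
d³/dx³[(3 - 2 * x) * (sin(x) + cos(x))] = -2*x*sin(x) + 2*x*cos(x) + 9*sin(x) + 3*cos(x)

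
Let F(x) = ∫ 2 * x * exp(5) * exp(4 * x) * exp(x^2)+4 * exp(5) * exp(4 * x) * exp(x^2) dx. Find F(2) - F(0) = -exp(5) + exp(17)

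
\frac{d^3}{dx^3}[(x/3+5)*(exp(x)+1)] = x*exp(x)/3 + 6*exp(x)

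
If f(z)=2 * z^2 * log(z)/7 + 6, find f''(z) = 4*log(z)/7 + 6/7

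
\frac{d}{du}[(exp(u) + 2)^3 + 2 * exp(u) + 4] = 3*exp(3*u) + 12*exp(2*u) + 14*exp(u)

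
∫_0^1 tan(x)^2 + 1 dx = tan(1)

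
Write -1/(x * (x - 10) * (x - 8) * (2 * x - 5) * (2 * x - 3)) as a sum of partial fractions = 4/(663*(2*x - 3)) - 4/(825*(2*x - 5)) + 1/(2288*(x - 8)) - 1/(5100*(x - 10)) - 1/(1200*x)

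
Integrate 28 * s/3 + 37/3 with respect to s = 14*s^2/3 + 37*s/3 + C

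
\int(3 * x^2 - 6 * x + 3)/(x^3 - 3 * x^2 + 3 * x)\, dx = log((x - 1)^3 + 1) + C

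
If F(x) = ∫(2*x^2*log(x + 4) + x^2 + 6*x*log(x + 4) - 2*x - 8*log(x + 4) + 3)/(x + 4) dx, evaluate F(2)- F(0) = -6*log(2) + 3*log(6)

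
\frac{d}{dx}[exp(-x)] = -exp(-x)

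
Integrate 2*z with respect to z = z^2 + C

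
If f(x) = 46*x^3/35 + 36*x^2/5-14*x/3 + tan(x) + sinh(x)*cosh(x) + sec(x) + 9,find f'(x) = 138*x^2/35 + 72*x/5 + tan(x)^2 + tan(x)*sec(x) + cosh(2*x) - 11/3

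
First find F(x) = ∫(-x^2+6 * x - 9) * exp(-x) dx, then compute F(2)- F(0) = -5 + exp(-2)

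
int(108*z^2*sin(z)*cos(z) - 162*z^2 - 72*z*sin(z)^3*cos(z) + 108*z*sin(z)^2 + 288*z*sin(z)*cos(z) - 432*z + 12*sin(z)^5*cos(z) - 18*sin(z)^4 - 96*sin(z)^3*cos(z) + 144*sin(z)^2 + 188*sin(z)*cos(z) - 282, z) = -12*z - 2*(3*z + cos(z)^2 + 4)^3 + 6*(3*z + cos(z)^2 + 4)^2 + 4*sin(z)^2 + C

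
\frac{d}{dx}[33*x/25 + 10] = 33/25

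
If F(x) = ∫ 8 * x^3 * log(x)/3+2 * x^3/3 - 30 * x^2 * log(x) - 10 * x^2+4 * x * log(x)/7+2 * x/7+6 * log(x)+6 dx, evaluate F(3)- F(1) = -1368*log(3)/7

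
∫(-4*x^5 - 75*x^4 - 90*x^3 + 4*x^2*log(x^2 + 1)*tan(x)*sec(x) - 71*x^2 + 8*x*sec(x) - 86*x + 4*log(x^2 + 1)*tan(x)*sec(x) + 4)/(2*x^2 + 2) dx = -(x^2 + x - 1)*(x^2 + 24*x + 20)/2 + 2*log(x^2 + 1)*sec(x) + C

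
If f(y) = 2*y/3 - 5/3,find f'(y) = 2/3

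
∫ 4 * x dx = 2*x^2 + C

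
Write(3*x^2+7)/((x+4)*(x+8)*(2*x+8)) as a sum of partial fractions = 199/(32*(x + 8)) - 151/(32*(x + 4)) + 55/(8*(x + 4)^2)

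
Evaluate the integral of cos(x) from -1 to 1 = 2*sin(1)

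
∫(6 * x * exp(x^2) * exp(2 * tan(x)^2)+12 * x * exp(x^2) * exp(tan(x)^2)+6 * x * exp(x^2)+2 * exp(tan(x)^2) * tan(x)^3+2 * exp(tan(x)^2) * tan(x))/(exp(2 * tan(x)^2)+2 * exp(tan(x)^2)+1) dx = ((3*exp(x^2) + 6)*(exp(tan(x)^2) + 1) + exp(tan(x)^2))/(exp(tan(x)^2) + 1) + C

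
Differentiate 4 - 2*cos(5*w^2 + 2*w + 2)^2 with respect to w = 4*(5*w + 1)*sin(10*w^2 + 4*w + 4)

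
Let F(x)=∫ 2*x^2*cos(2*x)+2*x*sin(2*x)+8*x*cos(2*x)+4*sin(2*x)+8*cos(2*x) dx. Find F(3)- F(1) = -9*sin(2) + 25*sin(6)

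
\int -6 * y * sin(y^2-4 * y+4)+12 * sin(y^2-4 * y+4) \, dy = 3*cos((y - 2)^2) + C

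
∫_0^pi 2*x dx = pi^2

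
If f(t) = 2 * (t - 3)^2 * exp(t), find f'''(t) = 2*t^2*exp(t) - 6*exp(t)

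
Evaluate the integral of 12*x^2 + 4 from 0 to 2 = 40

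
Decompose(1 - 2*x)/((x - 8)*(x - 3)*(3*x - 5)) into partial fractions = -21/(76*(3*x - 5)) + 1/(4*(x - 3)) - 3/(19*(x - 8))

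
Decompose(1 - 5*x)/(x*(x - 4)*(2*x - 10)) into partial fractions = 19/(8*(x - 4)) - 12/(5*(x - 5)) + 1/(40*x)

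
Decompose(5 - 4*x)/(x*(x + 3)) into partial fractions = -17/(3*(x + 3)) + 5/(3*x)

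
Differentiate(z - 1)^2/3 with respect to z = 2*z/3 - 2/3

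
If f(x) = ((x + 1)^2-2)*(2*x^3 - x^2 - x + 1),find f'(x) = 10*x^4 + 12*x^3 - 15*x^2 + 3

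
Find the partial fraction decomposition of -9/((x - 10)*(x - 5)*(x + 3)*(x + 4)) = 1/(14*(x + 4)) - 9/(104*(x + 3)) + 1/(40*(x - 5)) - 9/(910*(x - 10))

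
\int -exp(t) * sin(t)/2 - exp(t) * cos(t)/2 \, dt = -exp(t)*sin(t)/2 + C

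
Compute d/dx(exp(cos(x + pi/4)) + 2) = -exp(cos(x + pi/4))*sin(x + pi/4)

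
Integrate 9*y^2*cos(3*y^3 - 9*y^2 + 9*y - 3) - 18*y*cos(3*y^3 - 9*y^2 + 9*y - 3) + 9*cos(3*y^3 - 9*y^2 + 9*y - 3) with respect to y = sin(3*(y - 1)^3) + C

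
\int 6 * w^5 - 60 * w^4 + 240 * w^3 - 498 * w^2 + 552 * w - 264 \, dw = w^6 - 12*w^5 + 60*w^4 - 166*w^3 + 276*w^2 - 264*w + C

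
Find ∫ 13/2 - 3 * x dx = -3*x^2/2 + 13*x/2 + C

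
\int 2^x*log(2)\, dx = 2^x + C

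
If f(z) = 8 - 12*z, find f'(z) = -12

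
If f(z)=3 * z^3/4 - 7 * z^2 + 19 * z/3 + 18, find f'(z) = 9*z^2/4 - 14*z + 19/3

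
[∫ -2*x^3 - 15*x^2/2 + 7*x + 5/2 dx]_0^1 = 3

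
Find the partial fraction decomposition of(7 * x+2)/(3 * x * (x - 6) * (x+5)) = -1/(5*(x + 5)) + 2/(9*(x - 6)) - 1/(45*x)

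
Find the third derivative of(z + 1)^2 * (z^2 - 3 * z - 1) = 24*z - 6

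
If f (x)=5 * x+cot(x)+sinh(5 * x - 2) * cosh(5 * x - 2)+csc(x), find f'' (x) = 50*sinh(10*x - 4) - 1/sin(x) + 2*cos(x)/sin(x)^3 + 2/sin(x)^3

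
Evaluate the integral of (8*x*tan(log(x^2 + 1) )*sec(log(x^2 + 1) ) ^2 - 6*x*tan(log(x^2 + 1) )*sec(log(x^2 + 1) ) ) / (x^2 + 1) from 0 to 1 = -3*sec(log(2)) + 1 + 2*sec(log(2))^2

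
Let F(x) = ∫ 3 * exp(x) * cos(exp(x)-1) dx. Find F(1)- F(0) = -3*sin(1 - E)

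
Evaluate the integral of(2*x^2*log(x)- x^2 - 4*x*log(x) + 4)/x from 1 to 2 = 1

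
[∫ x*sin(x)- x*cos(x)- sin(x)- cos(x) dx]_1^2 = -2*sin(2) + cos(1) - 2*cos(2) + sin(1)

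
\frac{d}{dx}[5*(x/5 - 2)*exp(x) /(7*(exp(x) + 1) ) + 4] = (x*exp(x) + exp(2*x) - 9*exp(x))/(7*exp(2*x) + 14*exp(x) + 7)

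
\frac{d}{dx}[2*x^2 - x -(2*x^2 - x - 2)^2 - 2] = -16*x^3 + 12*x^2 + 18*x - 5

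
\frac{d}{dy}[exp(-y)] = -exp(-y)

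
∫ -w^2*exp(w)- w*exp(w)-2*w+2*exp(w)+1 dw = (exp(w) + 1)*(-w^2 + w + 1) + C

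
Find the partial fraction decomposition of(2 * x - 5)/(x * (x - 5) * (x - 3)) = -1/(6*(x - 3)) + 1/(2*(x - 5)) - 1/(3*x)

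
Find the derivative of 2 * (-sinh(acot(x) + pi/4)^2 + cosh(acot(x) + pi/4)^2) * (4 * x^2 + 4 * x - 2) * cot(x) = -8*x^2/sin(x)^2 + 16*x/tan(x) - 8*x/sin(x)^2 + 8/tan(x) + 4/sin(x)^2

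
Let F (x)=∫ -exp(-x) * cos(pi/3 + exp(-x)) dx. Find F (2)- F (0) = -sin(1 + pi/3) + sin(exp(-2) + pi/3)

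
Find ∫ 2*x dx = x^2 + C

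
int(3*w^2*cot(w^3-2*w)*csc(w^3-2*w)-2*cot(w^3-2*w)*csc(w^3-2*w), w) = -csc(w*(w^2 - 2)) + C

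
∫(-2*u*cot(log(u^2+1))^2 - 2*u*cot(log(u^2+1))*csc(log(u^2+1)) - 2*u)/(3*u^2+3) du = cot(log(u^2 + 1))/3 + csc(log(u^2 + 1))/3 + C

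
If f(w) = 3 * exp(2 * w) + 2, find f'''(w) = 24*exp(2*w)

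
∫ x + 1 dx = x^2/2 + x + C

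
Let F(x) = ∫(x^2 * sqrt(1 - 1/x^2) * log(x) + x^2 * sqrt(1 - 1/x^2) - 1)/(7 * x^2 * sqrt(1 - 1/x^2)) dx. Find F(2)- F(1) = -pi/21 + 2*log(2)/7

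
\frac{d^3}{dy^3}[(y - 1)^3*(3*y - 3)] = 72*y - 72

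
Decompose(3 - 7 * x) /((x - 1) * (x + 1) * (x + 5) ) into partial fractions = 19/(12*(x + 5)) - 5/(4*(x + 1)) - 1/(3*(x - 1))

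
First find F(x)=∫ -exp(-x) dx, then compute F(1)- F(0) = -1 + exp(-1)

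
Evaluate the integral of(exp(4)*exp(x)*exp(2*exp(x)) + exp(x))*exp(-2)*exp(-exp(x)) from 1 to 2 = -exp(2 + E) - exp(-exp(2) - 2) + exp(-E - 2) + exp(2 + exp(2))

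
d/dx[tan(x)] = cos(x)^(-2)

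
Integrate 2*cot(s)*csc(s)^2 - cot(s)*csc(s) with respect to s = (1 - csc(s))*csc(s) + C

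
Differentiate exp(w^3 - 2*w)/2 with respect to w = 3*w^2*exp(w^3 - 2*w)/2 - exp(w^3 - 2*w)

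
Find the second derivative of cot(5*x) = 50*cos(5*x)/sin(5*x)^3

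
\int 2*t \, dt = t^2 + C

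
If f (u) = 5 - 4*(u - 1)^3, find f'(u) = -12*u^2 + 24*u - 12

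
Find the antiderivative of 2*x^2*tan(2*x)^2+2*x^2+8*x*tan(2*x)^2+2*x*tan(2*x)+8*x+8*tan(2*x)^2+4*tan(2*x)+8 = (x + 2)^2*tan(2*x) + C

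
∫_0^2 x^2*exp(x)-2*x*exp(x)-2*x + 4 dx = 0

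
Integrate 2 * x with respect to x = x^2 + C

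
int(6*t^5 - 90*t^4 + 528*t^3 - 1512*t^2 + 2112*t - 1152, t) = t^6 - 18*t^5 + 132*t^4 - 504*t^3 + 1056*t^2 - 1152*t + C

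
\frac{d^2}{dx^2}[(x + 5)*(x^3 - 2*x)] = 12*x^2 + 30*x - 4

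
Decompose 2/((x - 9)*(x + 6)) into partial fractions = -2/(15*(x + 6)) + 2/(15*(x - 9))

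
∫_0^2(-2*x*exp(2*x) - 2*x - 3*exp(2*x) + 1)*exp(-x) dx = -5*exp(2) + 5*exp(-2)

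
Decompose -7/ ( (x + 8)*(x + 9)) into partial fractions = 7/(x + 9) - 7/(x + 8)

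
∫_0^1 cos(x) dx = sin(1)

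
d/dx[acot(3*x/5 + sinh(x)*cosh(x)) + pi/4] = -(50*sinh(x)^2 + 40)/(9*x^2 + 15*x*sinh(2*x) + 25*cosh(4*x)/8 + 175/8)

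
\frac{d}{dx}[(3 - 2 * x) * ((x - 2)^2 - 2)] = -6*x^2 + 22*x - 16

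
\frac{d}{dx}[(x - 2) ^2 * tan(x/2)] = x^2/(2*cos(x/2)^2) + 2*x*tan(x/2) - 2*x/cos(x/2)^2 - 4*tan(x/2) + 2/cos(x/2)^2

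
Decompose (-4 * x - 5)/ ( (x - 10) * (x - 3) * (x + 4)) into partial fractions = 11/(98*(x + 4)) + 17/(49*(x - 3)) - 45/(98*(x - 10))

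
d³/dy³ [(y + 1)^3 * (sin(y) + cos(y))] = y^3*sin(y) - y^3*cos(y) - 6*y^2*sin(y) - 12*y^2*cos(y) - 33*y*sin(y) - 3*y*cos(y) - 20*sin(y) + 14*cos(y)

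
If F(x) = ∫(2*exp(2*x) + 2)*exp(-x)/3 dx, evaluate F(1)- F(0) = -2*exp(-1)/3 + 2*E/3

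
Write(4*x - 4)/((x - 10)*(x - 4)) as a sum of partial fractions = -2/(x - 4) + 6/(x - 10)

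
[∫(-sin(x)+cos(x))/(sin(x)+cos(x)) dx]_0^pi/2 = 0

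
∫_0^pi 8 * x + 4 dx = -1 + (-2*pi - 1)^2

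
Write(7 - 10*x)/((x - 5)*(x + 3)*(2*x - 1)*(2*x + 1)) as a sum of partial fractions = 24/(55*(2*x + 1)) - 4/(63*(2*x - 1)) - 37/(280*(x + 3)) - 43/(792*(x - 5))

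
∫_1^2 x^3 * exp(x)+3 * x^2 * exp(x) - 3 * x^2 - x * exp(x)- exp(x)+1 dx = -6 + 6*exp(2)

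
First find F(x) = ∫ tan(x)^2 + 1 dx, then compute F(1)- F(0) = tan(1)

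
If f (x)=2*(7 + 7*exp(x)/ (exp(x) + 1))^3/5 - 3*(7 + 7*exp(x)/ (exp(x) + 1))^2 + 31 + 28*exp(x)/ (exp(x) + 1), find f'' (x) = (-5432*exp(4*x) + 8092*exp(3*x) + 6020*exp(2*x) + 728*exp(x))/(5*exp(5*x) + 25*exp(4*x) + 50*exp(3*x) + 50*exp(2*x) + 25*exp(x) + 5)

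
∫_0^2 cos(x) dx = sin(2)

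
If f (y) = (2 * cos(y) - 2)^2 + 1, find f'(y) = 8*(1 - cos(y))*sin(y)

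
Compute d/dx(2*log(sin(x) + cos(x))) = 2/tan(x + pi/4)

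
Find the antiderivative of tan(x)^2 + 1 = tan(x) + C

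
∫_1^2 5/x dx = 5*log(2)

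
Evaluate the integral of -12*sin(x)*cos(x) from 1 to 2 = 3*cos(4) - 3*cos(2)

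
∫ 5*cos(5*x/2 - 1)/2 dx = sin(5*x/2 - 1) + C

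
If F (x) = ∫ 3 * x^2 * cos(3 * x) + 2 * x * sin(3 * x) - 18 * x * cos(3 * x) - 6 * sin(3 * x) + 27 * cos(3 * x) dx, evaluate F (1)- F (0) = 4*sin(3)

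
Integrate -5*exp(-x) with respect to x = 5*exp(-x) + C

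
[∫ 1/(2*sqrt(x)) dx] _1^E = -1 + exp(1/2)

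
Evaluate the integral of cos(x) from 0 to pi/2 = 1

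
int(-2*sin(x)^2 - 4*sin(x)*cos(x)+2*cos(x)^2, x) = sqrt(2)*sin(2*x + pi/4) + C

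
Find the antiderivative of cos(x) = sin(x) + C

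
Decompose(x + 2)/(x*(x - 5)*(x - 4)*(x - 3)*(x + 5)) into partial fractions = -1/(1200*(x + 5)) + 5/(48*(x - 3)) - 1/(6*(x - 4)) + 7/(100*(x - 5)) - 1/(150*x)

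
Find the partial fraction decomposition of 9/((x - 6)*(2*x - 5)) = -18/(7*(2*x - 5)) + 9/(7*(x - 6))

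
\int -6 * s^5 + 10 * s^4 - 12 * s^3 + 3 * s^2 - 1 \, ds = -s^6 + 2*s^5 - 3*s^4 + s^3 - s + C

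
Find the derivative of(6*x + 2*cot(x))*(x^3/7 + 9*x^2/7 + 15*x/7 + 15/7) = -2*x^3*cot(x)^2/7 + 22*x^3/7 - 18*x^2*cot(x)^2/7 + 6*x^2*cot(x)/7 + 144*x^2/7 - 30*x*cot(x)^2/7 + 36*x*cot(x)/7 + 150*x/7 - 30*cot(x)^2/7 + 30*cot(x)/7 + 60/7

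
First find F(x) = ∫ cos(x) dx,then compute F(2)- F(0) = sin(2)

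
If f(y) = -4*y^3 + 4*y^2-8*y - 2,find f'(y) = -12*y^2 + 8*y - 8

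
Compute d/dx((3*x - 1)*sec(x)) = 3*x*tan(x)*sec(x) - tan(x)*sec(x) + 3*sec(x)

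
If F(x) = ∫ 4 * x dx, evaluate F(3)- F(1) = 16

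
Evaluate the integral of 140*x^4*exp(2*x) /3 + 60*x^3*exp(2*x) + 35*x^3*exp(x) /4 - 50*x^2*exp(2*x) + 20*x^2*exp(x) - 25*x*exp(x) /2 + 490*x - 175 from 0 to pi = 5*pi*(-5 + 7*pi)*(7 + pi*exp(pi)/4 + 2*pi^2*exp(2*pi)/3)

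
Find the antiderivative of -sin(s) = cos(s) + C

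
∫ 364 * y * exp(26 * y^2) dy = 7*exp(26*y^2) + C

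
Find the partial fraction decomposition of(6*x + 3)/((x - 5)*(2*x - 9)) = -60/(2*x - 9) + 33/(x - 5)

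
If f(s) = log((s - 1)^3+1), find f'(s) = (3*s^2 - 6*s + 3)/(s^3 - 3*s^2 + 3*s)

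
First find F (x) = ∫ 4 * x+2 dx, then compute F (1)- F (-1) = 4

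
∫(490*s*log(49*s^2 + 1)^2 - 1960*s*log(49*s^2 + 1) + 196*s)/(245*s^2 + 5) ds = (5*log(49*s^2 + 1)^2 - 30*log(49*s^2 + 1) + 6)*log(49*s^2 + 1)/15 + C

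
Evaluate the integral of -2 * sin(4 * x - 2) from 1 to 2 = -cos(2)/2 + cos(6)/2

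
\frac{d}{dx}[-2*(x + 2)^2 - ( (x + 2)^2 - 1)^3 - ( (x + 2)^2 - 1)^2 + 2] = -6*x^5 - 60*x^4 - 232*x^3 - 432*x^2 - 390*x - 140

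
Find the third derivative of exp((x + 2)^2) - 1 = 8*x^3*exp(x^2 + 4*x + 4) + 48*x^2*exp(x^2 + 4*x + 4) + 108*x*exp(x^2 + 4*x + 4) + 88*exp(x^2 + 4*x + 4)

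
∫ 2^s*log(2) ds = 2^s + C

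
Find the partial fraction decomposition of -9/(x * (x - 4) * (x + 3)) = -3/(7*(x + 3)) - 9/(28*(x - 4)) + 3/(4*x)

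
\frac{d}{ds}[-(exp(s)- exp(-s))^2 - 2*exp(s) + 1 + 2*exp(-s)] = (-2*exp(4*s) - 2*exp(3*s) - 2*exp(s) + 2)*exp(-2*s)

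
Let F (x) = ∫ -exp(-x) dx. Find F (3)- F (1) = -exp(-1) + exp(-3)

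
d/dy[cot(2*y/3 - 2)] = -2/(3*sin(2*y/3 - 2)^2)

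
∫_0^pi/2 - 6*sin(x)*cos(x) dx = -3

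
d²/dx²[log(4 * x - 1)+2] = -16/(16*x^2 - 8*x + 1)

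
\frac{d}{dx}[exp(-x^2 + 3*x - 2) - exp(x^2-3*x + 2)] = (-2*x*exp(2*x^2 - 6*x + 4) - 2*x + 3*exp(2*x^2 - 6*x + 4) + 3)*exp(-x^2 + 3*x - 2)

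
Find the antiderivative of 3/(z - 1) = log(2*(z - 1)^3) + C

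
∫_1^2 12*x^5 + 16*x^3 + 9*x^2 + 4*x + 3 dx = 216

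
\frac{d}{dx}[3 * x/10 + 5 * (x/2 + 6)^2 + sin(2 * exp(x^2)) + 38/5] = 4*x*exp(x^2)*cos(2*exp(x^2)) + 5*x/2 + 303/10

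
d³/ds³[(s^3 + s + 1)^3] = 504*s^6 + 630*s^4 + 360*s^3 + 180*s^2 + 144*s + 24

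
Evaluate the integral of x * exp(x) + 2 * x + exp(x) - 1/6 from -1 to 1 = -1/3 + exp(-1) + E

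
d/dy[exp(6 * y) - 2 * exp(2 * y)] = 6*exp(6*y) - 4*exp(2*y)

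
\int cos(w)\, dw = sin(w) + C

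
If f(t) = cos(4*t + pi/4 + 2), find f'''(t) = 64*sin(4*t + pi/4 + 2)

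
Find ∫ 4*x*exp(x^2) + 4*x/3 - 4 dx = 2*x^2/3 - 4*x + 2*exp(x^2) + C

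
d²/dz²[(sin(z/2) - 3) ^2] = 3*sin(z/2)/2 + cos(z)/2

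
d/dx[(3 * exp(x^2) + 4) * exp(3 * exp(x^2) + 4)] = 30*x*exp(x^2 + 3*exp(x^2) + 4) + 18*x*exp(2*x^2 + 3*exp(x^2) + 4)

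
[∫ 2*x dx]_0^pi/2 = pi^2/4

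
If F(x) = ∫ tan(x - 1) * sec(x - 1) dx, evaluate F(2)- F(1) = -1 + sec(1)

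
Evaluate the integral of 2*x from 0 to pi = pi^2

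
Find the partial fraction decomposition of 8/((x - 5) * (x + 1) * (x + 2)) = 8/(7*(x + 2)) - 4/(3*(x + 1)) + 4/(21*(x - 5))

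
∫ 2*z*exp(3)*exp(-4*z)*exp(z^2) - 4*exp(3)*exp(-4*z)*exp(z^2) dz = exp((z - 2)^2 - 1) + C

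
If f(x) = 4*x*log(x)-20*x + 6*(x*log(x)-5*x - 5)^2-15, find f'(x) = 12*x*log(x)^2 - 108*x*log(x) + 240*x - 56*log(x) + 224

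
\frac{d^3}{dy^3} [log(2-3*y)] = 54/(27*y^3 - 54*y^2 + 36*y - 8)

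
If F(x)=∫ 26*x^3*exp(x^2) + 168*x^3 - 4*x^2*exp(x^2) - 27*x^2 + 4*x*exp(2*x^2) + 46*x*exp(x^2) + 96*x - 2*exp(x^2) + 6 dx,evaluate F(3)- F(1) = -(E + 9)*(E + 12) + (55 + exp(9))*(66 + exp(9))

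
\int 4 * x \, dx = 2*x^2 + C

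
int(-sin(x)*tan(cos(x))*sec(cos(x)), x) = sec(cos(x)) + C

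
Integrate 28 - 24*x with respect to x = -12*x^2 + 28*x + C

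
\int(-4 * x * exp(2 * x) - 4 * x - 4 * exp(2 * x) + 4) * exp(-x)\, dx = -8*x*sinh(x) + C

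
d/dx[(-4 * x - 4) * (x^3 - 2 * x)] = -16*x^3 - 12*x^2 + 16*x + 8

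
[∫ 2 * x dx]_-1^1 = 0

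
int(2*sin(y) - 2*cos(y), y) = -2*sqrt(2)*sin(y + pi/4) + C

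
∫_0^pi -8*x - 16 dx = 16 - 4*(2 + pi)^2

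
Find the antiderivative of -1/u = -log(u) + C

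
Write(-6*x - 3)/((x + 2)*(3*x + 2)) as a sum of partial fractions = 3/(4*(3*x + 2)) - 9/(4*(x + 2))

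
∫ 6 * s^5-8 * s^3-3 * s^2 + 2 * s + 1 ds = s^6 - 2*s^4 - s^3 + s^2 + s + C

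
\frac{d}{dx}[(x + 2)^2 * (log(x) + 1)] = (2*x^2*log(x) + 3*x^2 + 4*x*log(x) + 8*x + 4)/x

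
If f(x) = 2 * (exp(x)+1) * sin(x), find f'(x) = 2*sqrt(2)*exp(x)*sin(x + pi/4) + 2*cos(x)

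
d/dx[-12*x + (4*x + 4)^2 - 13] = 32*x + 20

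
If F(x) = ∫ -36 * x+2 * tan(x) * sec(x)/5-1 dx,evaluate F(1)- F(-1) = -2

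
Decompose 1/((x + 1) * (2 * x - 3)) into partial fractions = 2/(5*(2*x - 3)) - 1/(5*(x + 1))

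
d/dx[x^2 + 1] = 2*x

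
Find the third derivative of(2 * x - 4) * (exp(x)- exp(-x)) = (2*x*exp(2*x) + 2*x + 2*exp(2*x) - 10)*exp(-x)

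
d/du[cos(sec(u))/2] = -sin(sec(u))*tan(u)*sec(u)/2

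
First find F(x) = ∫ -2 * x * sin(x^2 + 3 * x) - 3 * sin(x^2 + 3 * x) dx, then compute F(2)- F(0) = -1 + cos(10)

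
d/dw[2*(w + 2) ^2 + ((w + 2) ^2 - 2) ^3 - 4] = 6*w^5 + 60*w^4 + 216*w^3 + 336*w^2 + 220*w + 56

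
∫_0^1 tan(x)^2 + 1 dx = tan(1)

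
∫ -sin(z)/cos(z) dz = log(cos(z)/2) + C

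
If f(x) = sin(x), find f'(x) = cos(x)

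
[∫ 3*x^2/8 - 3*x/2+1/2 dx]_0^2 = -1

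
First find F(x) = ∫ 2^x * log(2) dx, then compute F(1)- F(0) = 1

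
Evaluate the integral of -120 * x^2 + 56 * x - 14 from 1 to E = -40*exp(3) - 14*E + 26 + 28*exp(2)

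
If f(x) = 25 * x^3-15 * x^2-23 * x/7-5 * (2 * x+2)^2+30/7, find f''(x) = 150*x - 70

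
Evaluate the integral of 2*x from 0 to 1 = 1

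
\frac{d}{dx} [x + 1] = 1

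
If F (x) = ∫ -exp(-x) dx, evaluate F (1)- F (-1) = -E + exp(-1)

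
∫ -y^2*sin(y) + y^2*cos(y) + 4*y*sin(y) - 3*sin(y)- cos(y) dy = sqrt(2)*(y - 1)^2*sin(y + pi/4) + C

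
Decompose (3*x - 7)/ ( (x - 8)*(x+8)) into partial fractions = 31/(16*(x + 8)) + 17/(16*(x - 8))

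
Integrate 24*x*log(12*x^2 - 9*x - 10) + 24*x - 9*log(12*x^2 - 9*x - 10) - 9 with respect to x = (12*x^2 - 9*x - 10)*log(12*x^2 - 9*x - 10) + C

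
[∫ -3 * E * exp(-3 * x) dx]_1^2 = -exp(-2) + exp(-5)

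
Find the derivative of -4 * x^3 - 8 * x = -12*x^2 - 8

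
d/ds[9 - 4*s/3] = -4/3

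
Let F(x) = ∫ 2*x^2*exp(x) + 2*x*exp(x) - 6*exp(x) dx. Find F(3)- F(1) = 4*E + 8*exp(3)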